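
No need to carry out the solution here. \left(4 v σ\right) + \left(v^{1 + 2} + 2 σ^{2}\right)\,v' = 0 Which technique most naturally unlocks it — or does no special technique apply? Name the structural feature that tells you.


Method: the exact-equation method — equality of cross partials is the green light — assemble the potential function term by term.


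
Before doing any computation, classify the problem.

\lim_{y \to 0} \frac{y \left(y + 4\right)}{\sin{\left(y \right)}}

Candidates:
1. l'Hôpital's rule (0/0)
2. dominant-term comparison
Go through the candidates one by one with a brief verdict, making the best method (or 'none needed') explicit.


Method: l'Hôpital's rule (0/0) — substituting 0 gives 0 over 0; differentiate top and bottom once and re-evaluate. Known elementary limits would finish this too — the rule just bypasses the case analysis.
- l'Hôpital's rule (0/0): yes, a natural case for it.
- dominant-term comparison — no dominant power emerges to decide the limit by degree comparison.


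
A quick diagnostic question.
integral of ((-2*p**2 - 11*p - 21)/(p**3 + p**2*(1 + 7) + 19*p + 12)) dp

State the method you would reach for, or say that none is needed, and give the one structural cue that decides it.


Verdict: partial fractions — (p**3 + p**2*(1 + 7) + 19*p + 12) splits into linear pieces, so the quotient is a sum of simple fractions — decompose before integrating.


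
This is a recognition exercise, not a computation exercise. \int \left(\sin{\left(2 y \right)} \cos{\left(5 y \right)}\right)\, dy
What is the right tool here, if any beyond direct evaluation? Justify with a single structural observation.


Best approach: a trigonometric identity — split \sin{\left(2 y \right)} \cos{\left(5 y \right)} with the angle-addition identities: the resulting sum integrates term by term.


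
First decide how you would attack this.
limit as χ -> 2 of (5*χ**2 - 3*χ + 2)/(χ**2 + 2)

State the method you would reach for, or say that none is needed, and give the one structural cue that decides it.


Best approach: no special technique — the expression is continuous at 2 — substitute and evaluate; no indeterminate form appears.


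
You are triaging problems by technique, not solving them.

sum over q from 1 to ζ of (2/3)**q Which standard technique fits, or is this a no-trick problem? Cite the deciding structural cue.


Technique: the geometric series formula — each term is 2/3 times the previous one, so the geometric-series formula applies directly.


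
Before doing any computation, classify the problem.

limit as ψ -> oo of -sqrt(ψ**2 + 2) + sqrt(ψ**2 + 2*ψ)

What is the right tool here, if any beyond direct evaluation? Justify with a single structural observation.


Verdict: conjugate multiplication — divergence minus divergence hides a finite answer — expose it by pairing sqrt(ψ**2 + 2*ψ) - sqrt(ψ**2 + 2) with its conjugate.


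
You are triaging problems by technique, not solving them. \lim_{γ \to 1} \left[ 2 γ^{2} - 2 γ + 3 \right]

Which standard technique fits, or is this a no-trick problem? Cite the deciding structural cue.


Diagnosis: no special technique — the expression is continuous at 1 — substitute and evaluate; no indeterminate form appears.


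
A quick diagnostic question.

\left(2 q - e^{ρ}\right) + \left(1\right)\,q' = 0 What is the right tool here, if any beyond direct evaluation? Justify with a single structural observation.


Technique: a linear integrating factor — the unknown enters only to the first power against a nonzero forcing term — the integrating-factor template applies directly.


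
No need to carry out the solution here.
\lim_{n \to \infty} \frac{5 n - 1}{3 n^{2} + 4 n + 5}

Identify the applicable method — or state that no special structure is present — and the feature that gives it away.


Method: dominant-term comparison — growth-rate triage: the leading powers of n decide the limit, everything else is noise. Differentiating the expression as a single quotient would eventually settle it as well; matching dominant growth settles it immediately.


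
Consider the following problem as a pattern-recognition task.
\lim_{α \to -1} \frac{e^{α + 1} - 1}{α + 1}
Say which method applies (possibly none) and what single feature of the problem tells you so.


Method: l'Hôpital's rule (0/0) — numerator and denominator both vanish at -1 — a genuine 0/0 form, which is exactly when l'Hôpital applies. The standard small-argument limits would also carry it; the rule is the systematic route.


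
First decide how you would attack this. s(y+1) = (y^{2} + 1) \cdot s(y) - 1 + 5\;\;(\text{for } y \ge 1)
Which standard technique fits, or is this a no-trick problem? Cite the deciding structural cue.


Verdict: a summation factor — one-term recursion with variable weight y^{2} + 1 is solved by product normalization, not by root-finding.


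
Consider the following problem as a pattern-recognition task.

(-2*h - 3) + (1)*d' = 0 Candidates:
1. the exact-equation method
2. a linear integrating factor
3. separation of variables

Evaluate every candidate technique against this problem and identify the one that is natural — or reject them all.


Technique: no special technique — solved for the derivative, d never appears on the right — this is a direct integration in h, not a differential-equations problem at heart.
- the exact-equation method: the unknown never enters the equation — exactness holds emptily, with nothing for the method to add.
- a linear integrating factor — the linear template holds only trivially here (the unknown is absent, so the coefficient is zero) — the method is not the natural label.
- separation of variables: with no unknown in the slope, separating variables is a formality — the equation integrates directly.


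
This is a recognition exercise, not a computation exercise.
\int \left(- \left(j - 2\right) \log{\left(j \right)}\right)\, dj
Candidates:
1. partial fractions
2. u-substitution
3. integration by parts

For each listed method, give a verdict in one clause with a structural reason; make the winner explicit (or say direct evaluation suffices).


Verdict: integration by parts — with u = \log{\left(j \right)} the logarithm disappears after one differentiation, leaving a power-rule integral.
- partial fractions — the expression is not a ratio of polynomials that decomposes further.
- u-substitution: no subexpression of the integrand pairs with its own derivative as a factor — individual terms may offer their own substitutions, but any change of variable covering the whole integral would have to be constructed from outside the expression.
- integration by parts — yes — fits the structure here.


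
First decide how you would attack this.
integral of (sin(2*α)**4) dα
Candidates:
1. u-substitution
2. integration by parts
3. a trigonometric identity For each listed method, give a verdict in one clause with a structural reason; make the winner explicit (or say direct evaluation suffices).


Method: a trigonometric identity — reduce sin(2*α)**4 with the power-reduction formula and the integral becomes first-degree trigonometry.
- u-substitution — no subexpression of the integrand serves as a whole-integral substitution inner — individual terms may offer their own, but none carries its derivative as a factor of the full integrand; a working change of variable would have to be constructed from outside the expression.
- integration by parts: not the natural route: no polynomial-kernel product appears — a recursive parts reduction of the trigonometric product exists, but the identity rewrite is direct.
- a trigonometric identity: applicable, and directly so.


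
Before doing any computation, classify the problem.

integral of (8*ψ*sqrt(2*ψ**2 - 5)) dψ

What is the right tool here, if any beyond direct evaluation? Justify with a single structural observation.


Best approach: u-substitution — everything non-trivial happens through the inner expression 2*ψ**2 - 5, and its derivative accounts for the remaining factor up to a constant, so set u = 2*ψ**2 - 5.


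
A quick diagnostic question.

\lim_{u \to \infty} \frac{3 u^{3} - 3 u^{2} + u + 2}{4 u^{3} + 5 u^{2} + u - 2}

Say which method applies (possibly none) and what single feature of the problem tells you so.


Method: dominant-term comparison — as u grows, only the highest-degree terms matter — compare leading terms and read the limit off. Differentiating the expression as a single quotient would eventually settle it as well; matching dominant growth settles it immediately.


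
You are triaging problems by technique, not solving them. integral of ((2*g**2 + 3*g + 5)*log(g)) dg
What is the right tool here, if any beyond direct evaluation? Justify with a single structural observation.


Technique: integration by parts — the logarithm log(g) wants to be differentiated, not integrated; parts makes that legal.


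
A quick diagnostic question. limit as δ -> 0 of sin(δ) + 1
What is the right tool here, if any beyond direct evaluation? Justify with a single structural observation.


Verdict: no special technique — no denominator vanishes and nothing blows up at 0: direct substitution is the whole computation.


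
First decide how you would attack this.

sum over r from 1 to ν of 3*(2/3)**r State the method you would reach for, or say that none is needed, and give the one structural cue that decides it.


Method: the geometric series formula — term-over-term division gives 2/3 every time — index-free ratio, geometric sum formula applies.


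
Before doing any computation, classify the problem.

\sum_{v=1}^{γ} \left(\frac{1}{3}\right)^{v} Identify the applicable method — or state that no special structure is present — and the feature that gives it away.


Verdict: the geometric series formula — term-over-term division gives \frac{1}{3} every time — index-free ratio, geometric sum formula applies.


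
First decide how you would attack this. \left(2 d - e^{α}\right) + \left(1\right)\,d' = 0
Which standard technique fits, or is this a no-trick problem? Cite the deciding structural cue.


Technique: a linear integrating factor — d appears only to the first power with coefficient 2 — the classic integrating-factor setup.


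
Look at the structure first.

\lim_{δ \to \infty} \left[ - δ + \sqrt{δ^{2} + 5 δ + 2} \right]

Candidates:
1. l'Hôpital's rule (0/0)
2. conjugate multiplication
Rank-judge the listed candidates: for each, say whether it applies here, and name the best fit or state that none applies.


Verdict: conjugate multiplication — the ∞ − ∞ radical form is the exact trigger for the conjugate maneuver.
- l'Hôpital's rule (0/0): substitution produces ∞ − ∞ rather than a vanishing quotient; the rule needs a 0/0 ratio to act on.
- conjugate multiplication: yes — fits the structure here.


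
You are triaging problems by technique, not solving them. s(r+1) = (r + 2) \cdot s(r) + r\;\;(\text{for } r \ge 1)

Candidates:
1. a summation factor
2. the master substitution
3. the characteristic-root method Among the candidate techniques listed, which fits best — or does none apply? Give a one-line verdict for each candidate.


Verdict: a summation factor — the coefficient r + 2 drifts with the index, so no fixed root exists; normalizing by the cumulative product telescopes it.
- a summation factor — applicable, and directly so.
- the master substitution — there is no divide-the-index recursive argument.
- the characteristic-root method — the coefficients change with the index, which the root method cannot absorb.


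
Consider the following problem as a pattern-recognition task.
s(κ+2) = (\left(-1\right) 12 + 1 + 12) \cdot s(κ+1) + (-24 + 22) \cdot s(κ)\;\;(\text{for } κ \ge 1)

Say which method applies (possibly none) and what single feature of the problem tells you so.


Technique: the characteristic-root method — try a geometric ansatz r^κ: constant coefficients turn the recurrence into one polynomial equation in r.


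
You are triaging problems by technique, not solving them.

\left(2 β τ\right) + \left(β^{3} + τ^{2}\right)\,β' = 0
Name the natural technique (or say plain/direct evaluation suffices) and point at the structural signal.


Diagnosis: the exact-equation method — d/dβ of 2 β τ equals d/dτ of β^{3} + τ^{2}: the form is a total differential of one potential — integrate it exactly.


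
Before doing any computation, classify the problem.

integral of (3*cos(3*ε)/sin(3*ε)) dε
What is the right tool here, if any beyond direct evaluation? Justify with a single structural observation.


Diagnosis: u-substitution — read it as f(sin(3*ε)) times a constant multiple of d(sin(3*ε)): one substitution, u = sin(3*ε), finishes it.


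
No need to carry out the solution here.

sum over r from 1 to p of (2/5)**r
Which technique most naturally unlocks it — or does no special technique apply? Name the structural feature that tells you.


Verdict: the geometric series formula — consecutive terms stand in a fixed index-free ratio — the geometric sum formula closes it.


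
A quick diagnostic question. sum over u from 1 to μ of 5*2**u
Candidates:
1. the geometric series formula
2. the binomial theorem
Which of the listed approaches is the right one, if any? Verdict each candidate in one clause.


Technique: the geometric series formula — each summand is the previous one scaled by 2; that constant multiplier is itself the geometric structure.
- the geometric series formula — a fit — the right tool for this form.
- the binomial theorem: the terms do not reassemble into a binomial power.


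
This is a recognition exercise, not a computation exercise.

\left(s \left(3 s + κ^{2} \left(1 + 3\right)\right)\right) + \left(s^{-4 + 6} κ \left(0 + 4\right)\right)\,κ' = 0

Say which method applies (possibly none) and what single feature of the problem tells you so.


Verdict: the exact-equation method — equality of cross partials is the green light — assemble the potential function term by term.


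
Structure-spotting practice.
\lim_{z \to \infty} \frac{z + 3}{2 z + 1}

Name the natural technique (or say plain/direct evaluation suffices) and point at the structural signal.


Method: dominant-term comparison — at large z only the top-degree terms survive; compare the leading terms and the limit falls out. Viewed as a single quotient this is an ∞/∞ form — an at-infinity application of l'Hôpital's rule would also resolve it; comparing leading growth reads the answer without differentiating.


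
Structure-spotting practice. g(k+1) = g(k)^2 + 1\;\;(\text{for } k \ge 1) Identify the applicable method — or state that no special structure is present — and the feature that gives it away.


Diagnosis: no special technique — the map from one term to the next is curved, not linear, so linear closed-form machinery does not attach.


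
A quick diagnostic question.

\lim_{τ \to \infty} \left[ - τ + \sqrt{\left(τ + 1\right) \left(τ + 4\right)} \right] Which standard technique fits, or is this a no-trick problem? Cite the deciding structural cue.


Technique: conjugate multiplication — two divergent pieces with a minus sign between them and a radical in the mix: rationalize \sqrt{\left(τ + 1\right) \left(τ + 4\right)} - τ before any limit law applies.


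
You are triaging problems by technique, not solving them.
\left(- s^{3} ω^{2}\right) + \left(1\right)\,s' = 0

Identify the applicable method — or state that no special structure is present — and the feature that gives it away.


Verdict: separation of variables — solved for the derivative, the right side factors as ω^{2} times s^{3} — all ω-dependence separates from all s-dependence.


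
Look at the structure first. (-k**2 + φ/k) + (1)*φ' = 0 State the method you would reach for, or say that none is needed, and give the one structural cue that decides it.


Best approach: a linear integrating factor — the unknown enters only to the first power against a nonzero forcing term — the integrating-factor template applies directly.


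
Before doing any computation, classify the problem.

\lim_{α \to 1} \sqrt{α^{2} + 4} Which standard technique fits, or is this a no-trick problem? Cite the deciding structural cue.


Best approach: no special technique — no denominator vanishes and nothing blows up at 1: direct substitution is the whole computation.


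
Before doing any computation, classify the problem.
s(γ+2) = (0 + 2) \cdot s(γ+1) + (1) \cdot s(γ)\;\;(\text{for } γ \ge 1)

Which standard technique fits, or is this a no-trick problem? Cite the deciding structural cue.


Technique: the characteristic-root method — every coefficient is a fixed number and the forcing is zero — substitute r^γ and read off the root equation.


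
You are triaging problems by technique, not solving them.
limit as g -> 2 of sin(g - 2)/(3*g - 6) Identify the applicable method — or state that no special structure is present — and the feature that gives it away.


Diagnosis: l'Hôpital's rule (0/0) — both numerator and denominator vanish at 2: the genuine 0/0 indeterminate that l'Hôpital exists for. A first-order expansion at the point is an equally standard path; the rule packages it.


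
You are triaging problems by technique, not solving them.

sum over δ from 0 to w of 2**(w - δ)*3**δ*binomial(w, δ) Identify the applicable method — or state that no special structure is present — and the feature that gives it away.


Diagnosis: the binomial theorem — binomial coefficients against complementary powers of 3 and 2: recognize the binomial expansion and resum.


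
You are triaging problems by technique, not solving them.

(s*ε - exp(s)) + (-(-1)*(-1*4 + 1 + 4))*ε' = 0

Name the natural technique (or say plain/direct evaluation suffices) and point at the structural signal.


Best approach: a linear integrating factor — ε enters only linearly with coefficient s; multiply by exp of the integral of s and the left side becomes one derivative.


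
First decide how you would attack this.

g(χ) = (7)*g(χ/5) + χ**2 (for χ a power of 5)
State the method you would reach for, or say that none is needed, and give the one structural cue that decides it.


Technique: the master substitution — the argument χ/5 divides the index by 5; the standard χ = 5^m substitution converts it to a constant-shift recurrence.


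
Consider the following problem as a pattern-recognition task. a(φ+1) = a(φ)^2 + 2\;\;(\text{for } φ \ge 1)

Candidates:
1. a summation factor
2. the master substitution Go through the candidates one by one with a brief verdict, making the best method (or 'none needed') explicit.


Best approach: no special technique — no ansatz, no master substitution, no summation factor survives the nonlinearity here.
- a summation factor — the recursion is nonlinear — outside the first-order linear family a summation factor addresses.
- the master substitution: there is no divide-the-index recursive argument.


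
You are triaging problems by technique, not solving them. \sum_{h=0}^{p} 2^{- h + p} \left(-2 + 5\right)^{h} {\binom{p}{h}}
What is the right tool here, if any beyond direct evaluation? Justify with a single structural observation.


Technique: the binomial theorem — the binomial coefficients weight matched powers of (-2 + 5) and 2, which is exactly the expansion of a binomial power.


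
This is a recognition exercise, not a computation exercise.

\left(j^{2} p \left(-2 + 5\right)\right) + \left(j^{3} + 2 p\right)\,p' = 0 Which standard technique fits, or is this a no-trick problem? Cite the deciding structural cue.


Method: the exact-equation method — equality of cross partials is the green light — assemble the potential function term by term.


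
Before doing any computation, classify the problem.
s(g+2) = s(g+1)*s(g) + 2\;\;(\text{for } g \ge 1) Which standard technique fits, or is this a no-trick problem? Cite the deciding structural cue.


Verdict: no special technique — the update rule curves (it is not linear in the unknown sequence), so no superposition-based closed form attaches — iterate or study it directly.


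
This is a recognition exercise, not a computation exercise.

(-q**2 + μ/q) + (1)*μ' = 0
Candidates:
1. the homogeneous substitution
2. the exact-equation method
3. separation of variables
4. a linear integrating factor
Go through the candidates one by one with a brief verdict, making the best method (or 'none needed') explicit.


Method: a linear integrating factor — the unknown enters only to the first power against a nonzero forcing term — the integrating-factor template applies directly.
- the homogeneous substitution: the ratio substitution does not collapse this equation.
- the exact-equation method: the cross partial derivatives disagree, so no single potential exists.
- separation of variables: no algebra isolates the independent variable on one side and the unknown on the other.
- a linear integrating factor — applicable, and directly so.


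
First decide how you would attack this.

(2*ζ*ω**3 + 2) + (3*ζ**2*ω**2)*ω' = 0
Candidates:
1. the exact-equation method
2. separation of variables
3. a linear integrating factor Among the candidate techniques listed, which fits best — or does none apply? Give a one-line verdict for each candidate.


Verdict: the exact-equation method — this form is already the differential of something: the matching mixed partials of 2*ζ*ω**3 + 2 and 3*ζ**2*ω**2 prove it.
- the exact-equation method — yes, a natural case for it.
- separation of variables: the two dependences do not factor apart.
- a linear integrating factor: the unknown enters nonlinearly (through a power, a denominator, or a transcendental function), which the linear integrating-factor recipe cannot absorb as-is — any repair would come from a preliminary substitution, not the factor.


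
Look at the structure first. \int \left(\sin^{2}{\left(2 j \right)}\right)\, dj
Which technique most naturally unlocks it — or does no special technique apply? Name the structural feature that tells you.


Technique: a trigonometric identity — an even power like \sin^{2}{\left(2 j \right)} flattens under the half-angle identity into first-degree cosines you can integrate directly.


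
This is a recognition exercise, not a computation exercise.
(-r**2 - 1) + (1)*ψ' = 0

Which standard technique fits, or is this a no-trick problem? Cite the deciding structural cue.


Verdict: no special technique — the slope is a pure function of r; integrate both sides and be done.


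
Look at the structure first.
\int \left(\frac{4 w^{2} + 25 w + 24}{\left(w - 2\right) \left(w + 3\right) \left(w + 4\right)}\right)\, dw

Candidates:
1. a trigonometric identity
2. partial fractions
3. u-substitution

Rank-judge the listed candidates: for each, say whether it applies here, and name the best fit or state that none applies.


Diagnosis: partial fractions — a proper rational integrand whose denominator splits into simpler factors — decompose into partial fractions first.
- a trigonometric identity — no sine or cosine appears, so there is nothing for a trigonometric identity to act on.
- partial fractions: applies; the problem has the shape this method handles.
- u-substitution: no subexpression of the integrand pairs with its own derivative as a factor — individual terms may offer their own substitutions, but any change of variable covering the whole integral would have to be constructed from outside the expression.


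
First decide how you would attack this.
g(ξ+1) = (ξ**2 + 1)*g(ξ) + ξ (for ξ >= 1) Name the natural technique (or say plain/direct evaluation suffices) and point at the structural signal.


Verdict: a summation factor — it is first-order linear but the coefficient ξ**2 + 1 depends on the index, so multiply through by a summation factor to telescope it.


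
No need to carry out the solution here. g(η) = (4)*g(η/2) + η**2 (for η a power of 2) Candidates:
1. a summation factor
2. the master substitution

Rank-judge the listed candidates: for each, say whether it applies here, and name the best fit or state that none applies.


Best approach: the master substitution — the argument shrinks by the factor 2, so measure the index on a logarithmic scale and the recursion becomes a shift.
- a summation factor — a divided-index call is outside the fixed-shift first-order family a summation factor normalizes.
- the master substitution: yes, a natural case for it.


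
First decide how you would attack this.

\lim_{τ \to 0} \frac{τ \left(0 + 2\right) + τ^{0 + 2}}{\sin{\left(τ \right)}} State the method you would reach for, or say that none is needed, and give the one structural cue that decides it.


Method: l'Hôpital's rule (0/0) — numerator and denominator both vanish at 0 — a genuine 0/0 form, which is exactly when l'Hôpital applies. The standard small-argument limits would also carry it; the rule is the systematic route.


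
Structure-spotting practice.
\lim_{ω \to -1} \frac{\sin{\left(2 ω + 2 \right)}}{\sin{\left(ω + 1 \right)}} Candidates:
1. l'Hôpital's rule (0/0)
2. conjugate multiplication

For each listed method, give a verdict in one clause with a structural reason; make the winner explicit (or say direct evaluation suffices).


Technique: l'Hôpital's rule (0/0) — plug in -1: top and bottom both hit zero, so differentiate each and retry. The standard small-argument limits would also carry it; the rule is the systematic route.
- l'Hôpital's rule (0/0) — applies; the problem has the shape this method handles.
- conjugate multiplication: there is no infinity-minus-infinity radical difference to rationalize.


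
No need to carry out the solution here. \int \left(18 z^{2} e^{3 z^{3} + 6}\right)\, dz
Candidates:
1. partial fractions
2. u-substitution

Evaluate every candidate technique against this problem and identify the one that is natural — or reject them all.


Best approach: u-substitution — collected, the integrand has one factor that is, up to a constant, the derivative of an inner expression the rest depends on — substitute for that inner expression.
- partial fractions — the expression is not a ratio of polynomials that decomposes further.
- u-substitution — yes — fits the structure here.


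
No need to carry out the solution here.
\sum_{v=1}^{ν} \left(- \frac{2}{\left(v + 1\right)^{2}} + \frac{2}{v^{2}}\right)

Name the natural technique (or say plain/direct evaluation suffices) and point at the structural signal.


Diagnosis: telescoping — each term adds \frac{2}{v^{2}} and subtracts the same expression advanced one index; that subtracted piece cancels against the next term's added copy — only the boundary terms survive.


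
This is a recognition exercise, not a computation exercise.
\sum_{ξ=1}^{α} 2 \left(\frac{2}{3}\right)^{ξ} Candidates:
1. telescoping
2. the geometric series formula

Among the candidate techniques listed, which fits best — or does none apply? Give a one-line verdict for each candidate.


Technique: the geometric series formula — the ratio of consecutive terms is the constant \frac{2}{3}, independent of the index — a geometric sum.
- telescoping: in the displayed form, no term reappears at a neighboring index to cancel against.
- the geometric series formula: yes, a natural case for it.


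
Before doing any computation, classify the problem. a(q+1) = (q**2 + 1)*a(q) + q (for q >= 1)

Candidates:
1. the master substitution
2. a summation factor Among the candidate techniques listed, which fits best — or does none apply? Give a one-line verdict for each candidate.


Technique: a summation factor — because the multiplier q**2 + 1 is index-dependent, divide through by its running product and sum the resulting differences.
- the master substitution: there is no divide-the-index recursive argument.
- a summation factor: applies; the problem has the shape this method handles.


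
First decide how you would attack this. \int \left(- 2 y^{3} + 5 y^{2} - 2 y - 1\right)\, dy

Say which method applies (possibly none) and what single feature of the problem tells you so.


Best approach: no special technique — every term is a constant multiple of a power of y; term-wise power-rule integration needs no preliminary transformation.


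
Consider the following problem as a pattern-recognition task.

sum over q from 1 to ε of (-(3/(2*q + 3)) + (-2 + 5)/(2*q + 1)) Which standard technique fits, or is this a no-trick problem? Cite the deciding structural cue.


Best approach: telescoping — the summand is (-2 + 5)/(2*q + 1) minus the same expression shifted by one, so consecutive terms cancel in pairs.


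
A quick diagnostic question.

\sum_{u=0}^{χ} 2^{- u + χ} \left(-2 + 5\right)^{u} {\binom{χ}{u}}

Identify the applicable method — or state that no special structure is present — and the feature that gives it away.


Verdict: the binomial theorem — the summand is term u of a binomial expansion in (-2 + 5) and 2; the whole sum is a single power.


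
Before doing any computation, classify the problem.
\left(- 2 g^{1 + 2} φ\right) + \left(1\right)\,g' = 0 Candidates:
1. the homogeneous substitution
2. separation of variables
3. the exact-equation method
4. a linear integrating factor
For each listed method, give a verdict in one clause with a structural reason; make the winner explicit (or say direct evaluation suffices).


Best approach: separation of variables — separating collects all g-dependence with the derivative and leaves all φ-dependence opposite: variables separate.
- the homogeneous substitution: the ratio of the variables does not determine the slope.
- separation of variables: yes — fits the structure here.
- the exact-equation method: the cross partial derivatives disagree, so no single potential exists.
- a linear integrating factor — the unknown enters nonlinearly (through a power, a denominator, or a transcendental function), which the linear integrating-factor recipe cannot absorb as-is — any repair would come from a preliminary substitution, not the factor.


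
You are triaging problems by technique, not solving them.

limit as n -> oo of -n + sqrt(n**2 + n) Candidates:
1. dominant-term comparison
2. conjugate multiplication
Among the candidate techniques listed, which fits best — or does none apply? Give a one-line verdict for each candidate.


Diagnosis: conjugate multiplication — this difference gives up after one conjugate multiplication — the radical structure cancels against its conjugate.
- dominant-term comparison: this limit is not decided by comparing polynomial growth at infinity.
- conjugate multiplication — yes, a natural case for it.


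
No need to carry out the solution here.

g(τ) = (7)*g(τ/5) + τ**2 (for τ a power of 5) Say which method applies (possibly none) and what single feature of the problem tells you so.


Diagnosis: the master substitution — the argument τ/5 divides the index by 5; the standard τ = 5^m substitution converts it to a constant-shift recurrence.


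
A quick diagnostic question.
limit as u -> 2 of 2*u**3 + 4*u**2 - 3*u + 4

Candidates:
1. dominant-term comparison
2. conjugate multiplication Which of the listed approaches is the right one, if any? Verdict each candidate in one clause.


Technique: no special technique — no denominator vanishes and nothing blows up at 2: direct substitution is the whole computation.
- dominant-term comparison: this is not a rational comparison of growth rates at infinity.
- conjugate multiplication — there is no infinity-minus-infinity radical difference to rationalize.


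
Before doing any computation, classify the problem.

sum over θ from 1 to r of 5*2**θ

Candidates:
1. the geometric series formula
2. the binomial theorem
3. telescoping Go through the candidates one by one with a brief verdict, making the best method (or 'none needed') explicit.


Best approach: the geometric series formula — consecutive terms stand in a fixed index-free ratio — the geometric sum formula closes it.
- the geometric series formula: applicable, and directly so.
- the binomial theorem: there is no pair of bases whose matched powers would reassemble into a single binomial power.
- telescoping — neither a shifted-difference shape nor integer-spaced poles are present.


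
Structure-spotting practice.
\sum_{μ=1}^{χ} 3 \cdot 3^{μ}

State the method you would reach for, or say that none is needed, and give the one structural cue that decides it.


Best approach: the geometric series formula — consecutive terms stand in a fixed index-free ratio — the geometric sum formula closes it.


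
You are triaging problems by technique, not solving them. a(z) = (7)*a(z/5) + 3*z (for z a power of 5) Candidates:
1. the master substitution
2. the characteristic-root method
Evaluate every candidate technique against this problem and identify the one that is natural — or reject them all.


Best approach: the master substitution — index division is the fingerprint: z/5 in the recursive call means substitute z = 5^m.
- the master substitution — a fit — the right tool for this form.
- the characteristic-root method: the recursion divides its index rather than shifting it — outside the constant-shift family the root method covers.


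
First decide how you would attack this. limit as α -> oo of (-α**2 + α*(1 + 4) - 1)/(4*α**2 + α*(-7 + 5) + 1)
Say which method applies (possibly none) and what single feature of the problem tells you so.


Best approach: dominant-term comparison — divide through by the highest power of α; every lower-order term dies and the dominant terms decide the limit. Differentiating the expression as a single quotient would eventually settle it as well; matching dominant growth settles it immediately.


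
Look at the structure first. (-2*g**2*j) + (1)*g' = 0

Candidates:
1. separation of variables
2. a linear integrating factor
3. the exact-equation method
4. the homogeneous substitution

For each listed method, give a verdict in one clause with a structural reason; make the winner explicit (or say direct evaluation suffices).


Diagnosis: separation of variables — the derivative equals a pure function of j (namely 2*j) times a pure function of g (namely g**2); divide and integrate each side.
- separation of variables: yes, a natural case for it.
- a linear integrating factor: a nonlinear term in the unknown puts this outside the integrating-factor template.
- the exact-equation method: no potential function has this form as its differential, as written.
- the homogeneous substitution — the ratio of the variables does not determine the slope.


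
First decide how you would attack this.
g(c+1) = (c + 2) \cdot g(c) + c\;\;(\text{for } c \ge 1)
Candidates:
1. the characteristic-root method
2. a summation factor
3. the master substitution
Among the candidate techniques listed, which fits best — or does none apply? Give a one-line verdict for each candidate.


Method: a summation factor — because the multiplier c + 2 is index-dependent, divide through by its running product and sum the resulting differences.
- the characteristic-root method — the coefficients vary with the index, breaking the constant-coefficient structure the method needs.
- a summation factor — a fit — the right tool for this form.
- the master substitution: the recursion steps by a constant offset, so exponential reindexing is pointless.


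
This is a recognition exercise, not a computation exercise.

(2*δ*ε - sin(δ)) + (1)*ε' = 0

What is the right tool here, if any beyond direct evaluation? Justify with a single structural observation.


Technique: a linear integrating factor — the unknown enters only to the first power against a nonzero forcing term — the integrating-factor template applies directly.


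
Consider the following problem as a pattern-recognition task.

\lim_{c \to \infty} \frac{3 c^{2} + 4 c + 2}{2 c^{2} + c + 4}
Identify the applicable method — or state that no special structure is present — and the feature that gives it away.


Method: dominant-term comparison — at large c only the top-degree terms survive; compare the leading terms and the limit falls out. Differentiating the expression as a single quotient would eventually settle it as well; matching dominant growth settles it immediately.


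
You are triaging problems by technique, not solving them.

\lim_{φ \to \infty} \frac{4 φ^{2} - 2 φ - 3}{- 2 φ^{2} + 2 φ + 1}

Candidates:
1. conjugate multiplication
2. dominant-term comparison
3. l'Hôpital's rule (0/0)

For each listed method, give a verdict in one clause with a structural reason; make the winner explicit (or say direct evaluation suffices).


Diagnosis: dominant-term comparison — divide by the highest power of φ present: lower-order terms vanish and the dominant ratio remains.
- conjugate multiplication — no difference of divergent radicals appears, so rationalizing has nothing to cancel.
- dominant-term comparison: applies; the problem has the shape this method handles.
- l'Hôpital's rule (0/0): as a single quotient the expression runs to ∞/∞ at the limit point — an at-infinity form of the rule would apply, though the leading-growth comparison is the direct reading.


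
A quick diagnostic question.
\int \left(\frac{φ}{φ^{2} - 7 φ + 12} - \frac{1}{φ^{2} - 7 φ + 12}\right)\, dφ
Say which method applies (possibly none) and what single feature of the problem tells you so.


Verdict: partial fractions — the bottom, φ^{2} - 7 φ + 12, comes apart into simple factors, and a proper rational function over split factors decomposes.


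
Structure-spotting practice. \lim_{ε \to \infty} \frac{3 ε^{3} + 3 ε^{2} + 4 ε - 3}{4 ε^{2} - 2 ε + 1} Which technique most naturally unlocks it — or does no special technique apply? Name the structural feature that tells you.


Technique: dominant-term comparison — growth-rate triage: the leading powers of ε decide the limit, everything else is noise. l'Hôpital's at-infinity variant applies to the expression viewed as a single quotient; the leading-term comparison is the direct route.


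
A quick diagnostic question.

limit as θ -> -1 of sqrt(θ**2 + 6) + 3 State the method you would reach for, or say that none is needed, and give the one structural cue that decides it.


Diagnosis: no special technique — the expression is continuous at -1 — substitute and evaluate; no indeterminate form appears.


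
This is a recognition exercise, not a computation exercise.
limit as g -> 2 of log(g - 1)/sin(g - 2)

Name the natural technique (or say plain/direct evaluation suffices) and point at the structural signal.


Best approach: l'Hôpital's rule (0/0) — both numerator and denominator vanish at 2: the genuine 0/0 indeterminate that l'Hôpital exists for. Expanding numerator and denominator to first order gives the same value — the rule automates exactly that.


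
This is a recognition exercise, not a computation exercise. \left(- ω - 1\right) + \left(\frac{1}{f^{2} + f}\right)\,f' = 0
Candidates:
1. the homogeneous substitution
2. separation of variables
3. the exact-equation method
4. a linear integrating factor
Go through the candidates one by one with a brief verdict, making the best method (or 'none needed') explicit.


Method: separation of variables — all dependence on the two variables factors apart, the defining separable shape. This doubles as a Bernoulli equation in the unknown as written; dividing and integrating works on it directly.
- the homogeneous substitution — the slope changes under joint rescaling, failing the degree-zero test.
- separation of variables — a fit — the right tool for this form.
- the exact-equation method — any potential here is of the trivial single-variable kind; the exact method earns its name only with genuine cross terms.
- a linear integrating factor — the unknown enters nonlinearly (through a power, a denominator, or a transcendental function), which the linear integrating-factor recipe cannot absorb as-is — any repair would come from a preliminary substitution, not the factor.
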